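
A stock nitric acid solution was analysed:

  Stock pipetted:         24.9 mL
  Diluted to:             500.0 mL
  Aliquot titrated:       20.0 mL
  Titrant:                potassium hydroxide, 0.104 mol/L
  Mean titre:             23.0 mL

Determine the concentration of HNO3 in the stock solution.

HNO3 + KOH → KNO3 + H2O
n(KOH) = 0.0230 × 0.104 = 2.39 × 10^-3 mol
n(HNO3) in the aliquot = 2.39 × 10^-3 mol (1:1 ratio)
[HNO3]_dilute = 2.39 × 10^-3 / 0.0200 = 0.120 mol/L
Dilution factor = 500.0 / 24.9 = 20.08
[HNO3]_stock = 0.120 × 20.08 = 2.40 mol/L

2.40 mol/L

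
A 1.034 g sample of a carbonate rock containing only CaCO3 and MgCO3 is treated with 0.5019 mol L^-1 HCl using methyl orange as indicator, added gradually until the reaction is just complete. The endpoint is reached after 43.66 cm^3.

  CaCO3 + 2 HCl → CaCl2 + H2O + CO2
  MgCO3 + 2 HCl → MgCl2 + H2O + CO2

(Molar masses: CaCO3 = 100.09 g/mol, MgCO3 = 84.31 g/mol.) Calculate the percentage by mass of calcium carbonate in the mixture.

n(HCl) = 0.04366 × 0.5019 = 0.02191 mol
Let x = n(CaCO3), y = n(MgCO3).
Titrant: 2x + 2y = 0.02191;  mass: 100.09x + 84.31y = 1.034
Solving, x = 6.987 × 10^-3 mol, y = 3.969 × 10^-3 mol
mass of CaCO3 = 6.987 × 10^-3 × 100.09 = 0.6994 g
% CaCO3 = 0.6994 / 1.034 × 100 = 67.64 %

67.64 %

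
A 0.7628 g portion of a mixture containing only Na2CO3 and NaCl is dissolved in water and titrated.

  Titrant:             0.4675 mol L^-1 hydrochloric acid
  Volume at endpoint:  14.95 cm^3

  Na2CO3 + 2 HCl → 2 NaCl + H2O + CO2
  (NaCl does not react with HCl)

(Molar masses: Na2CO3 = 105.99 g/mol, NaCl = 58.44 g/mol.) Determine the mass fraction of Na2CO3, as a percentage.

n(HCl) = 0.01495 × 0.4675 = 6.989 × 10^-3 mol
Let x = n(Na2CO3), y = n(NaCl).
Titrant: 2x = 6.989 × 10^-3;  mass: 105.99x + 58.44y = 0.7628
Solving, x = 3.495 × 10^-3 mol, y = 6.715 × 10^-3 mol
mass of Na2CO3 = 3.495 × 10^-3 × 105.99 = 0.3704 g
% Na2CO3 = 0.3704 / 0.7628 × 100 = 48.56 %

48.56 %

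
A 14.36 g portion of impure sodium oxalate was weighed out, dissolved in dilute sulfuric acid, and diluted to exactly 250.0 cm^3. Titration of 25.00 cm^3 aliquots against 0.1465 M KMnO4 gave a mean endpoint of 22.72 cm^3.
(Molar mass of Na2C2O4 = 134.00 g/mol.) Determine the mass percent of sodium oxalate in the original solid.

77.65 %

2 MnO4^- + 5 C2O4^2- + 16 H^+ → 2 Mn^2+ + 10 CO2 + 8 H2O
n(KMnO4) per titration = 0.02272 × 0.1465 = 3.328 × 10^-3 mol
From the 5:2 ratio, n(Na2C2O4) in each aliquot = 5/2 × 3.328 × 10^-3 = 8.321 × 10^-3 mol
n(Na2C2O4) in the whole flask = 8.321 × 10^-3 × 250.0/25.00 = 0.08321 mol
mass of Na2C2O4 = 0.08321 × 134.00 = 11.15 g
% Na2C2O4 = 11.15 / 14.36 × 100 = 77.65 %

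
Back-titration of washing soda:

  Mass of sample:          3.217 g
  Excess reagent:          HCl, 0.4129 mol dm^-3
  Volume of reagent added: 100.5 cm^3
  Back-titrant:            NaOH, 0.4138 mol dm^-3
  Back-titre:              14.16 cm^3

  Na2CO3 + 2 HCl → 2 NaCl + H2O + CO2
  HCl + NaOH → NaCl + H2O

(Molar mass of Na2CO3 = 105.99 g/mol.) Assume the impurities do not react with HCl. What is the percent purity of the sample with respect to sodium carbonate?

n(HCl) added = 0.1005 × 0.4129 = 0.04150 mol
n(NaOH) used in back-titration = 0.01416 × 0.4138 = 5.859 × 10^-3 mol
n(HCl) left over = 5.859 × 10^-3 mol (1:1 ratio)
n(HCl) consumed by analyte = 0.04150 − 5.859 × 10^-3 = 0.03564 mol
From the 1:2 ratio, n(Na2CO3) = 1/2 × 0.03564 = 0.01782 mol
mass of Na2CO3 = 0.01782 × 105.99 = 1.889 g
% Na2CO3 = 1.889 / 3.217 × 100 = 58.71 %

58.71 %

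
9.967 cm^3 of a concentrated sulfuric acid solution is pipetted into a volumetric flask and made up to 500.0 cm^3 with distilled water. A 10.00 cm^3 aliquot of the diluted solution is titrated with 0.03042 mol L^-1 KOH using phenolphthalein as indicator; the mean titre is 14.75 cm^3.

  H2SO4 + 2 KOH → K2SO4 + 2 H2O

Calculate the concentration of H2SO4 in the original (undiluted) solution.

n(KOH) = 0.01475 × 0.03042 = 4.487 × 10^-4 mol
From the 1:2 ratio, n(H2SO4) in the aliquot = 1/2 × 4.487 × 10^-4 = 2.243 × 10^-4 mol
[H2SO4]_dilute = 2.243 × 10^-4 / 0.01000 = 0.02243 mol/L
Dilution factor = 500.0 / 9.967 = 50.17
[H2SO4]_stock = 0.02243 × 50.17 = 1.125 mol/L

1.125 mol/L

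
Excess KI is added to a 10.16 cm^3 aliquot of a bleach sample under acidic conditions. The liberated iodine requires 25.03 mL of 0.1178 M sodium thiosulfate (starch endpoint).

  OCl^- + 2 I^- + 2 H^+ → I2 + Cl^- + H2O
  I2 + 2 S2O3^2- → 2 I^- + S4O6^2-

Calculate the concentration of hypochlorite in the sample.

0.1451 M

n(S2O3^2-) = 0.02503 × 0.1178 = 2.949 × 10^-3 mol
n(I2) = n(S2O3^2-)/2 = 1.474 × 10^-3 mol
n(OCl^-) in the aliquot = 1.474 × 10^-3 mol (1:1 ratio)
[OCl^-] = 1.474 × 10^-3 / 0.01016 = 0.1451 mol/L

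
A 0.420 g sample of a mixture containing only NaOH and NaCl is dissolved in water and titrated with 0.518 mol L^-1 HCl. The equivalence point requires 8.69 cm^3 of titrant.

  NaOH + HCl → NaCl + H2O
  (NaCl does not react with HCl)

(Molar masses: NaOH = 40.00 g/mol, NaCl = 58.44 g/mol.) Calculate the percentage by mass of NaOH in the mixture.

42.9 %

n(HCl) = 0.00869 × 0.518 = 4.50 × 10^-3 mol
Let x = n(NaOH), y = n(NaCl).
Titrant: 1x = 4.50 × 10^-3;  mass: 40.00x + 58.44y = 0.420
Solving, x = 4.50 × 10^-3 mol, y = 4.11 × 10^-3 mol
mass of NaOH = 4.50 × 10^-3 × 40.00 = 0.180 g
% NaOH = 0.180 / 0.420 × 100 = 42.9 %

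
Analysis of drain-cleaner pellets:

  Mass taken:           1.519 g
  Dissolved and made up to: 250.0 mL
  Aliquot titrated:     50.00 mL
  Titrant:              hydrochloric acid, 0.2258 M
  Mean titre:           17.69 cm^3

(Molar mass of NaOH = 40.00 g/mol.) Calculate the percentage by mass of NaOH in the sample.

NaOH + HCl → NaCl + H2O
n(HCl) per titration = 0.01769 × 0.2258 = 3.994 × 10^-3 mol
n(NaOH) in each aliquot = 3.994 × 10^-3 mol (1:1 ratio)
n(NaOH) in the whole flask = 3.994 × 10^-3 × 250.0/50.00 = 0.01997 mol
mass of NaOH = 0.01997 × 40.00 = 0.7989 g
% NaOH = 0.7989 / 1.519 × 100 = 52.59 %

52.59 %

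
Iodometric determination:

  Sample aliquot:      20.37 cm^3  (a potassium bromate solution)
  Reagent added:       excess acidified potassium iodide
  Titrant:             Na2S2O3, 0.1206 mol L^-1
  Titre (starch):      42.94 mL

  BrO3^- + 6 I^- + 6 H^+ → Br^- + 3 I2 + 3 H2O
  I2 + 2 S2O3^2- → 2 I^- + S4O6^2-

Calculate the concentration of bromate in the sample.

n(S2O3^2-) = 0.04294 × 0.1206 = 5.179 × 10^-3 mol
n(I2) = n(S2O3^2-)/2 = 2.589 × 10^-3 mol
From the 1:3 ratio, n(BrO3^-) in the aliquot = 1/3 × 2.589 × 10^-3 = 8.631 × 10^-4 mol
[BrO3^-] = 8.631 × 10^-4 / 0.02037 = 0.04237 mol/L

0.04237 mol/L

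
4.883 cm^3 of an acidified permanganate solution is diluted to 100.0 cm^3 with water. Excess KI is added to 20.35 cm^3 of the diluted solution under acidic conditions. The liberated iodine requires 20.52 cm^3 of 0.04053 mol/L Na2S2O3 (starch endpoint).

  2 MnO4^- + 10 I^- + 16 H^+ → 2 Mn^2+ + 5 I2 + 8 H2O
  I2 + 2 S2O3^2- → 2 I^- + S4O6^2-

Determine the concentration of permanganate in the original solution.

n(S2O3^2-) = 0.02052 × 0.04053 = 8.317 × 10^-4 mol
n(I2) = n(S2O3^2-)/2 = 4.158 × 10^-4 mol
From the 2:5 ratio, n(MnO4^-) in the aliquot = 2/5 × 4.158 × 10^-4 = 1.663 × 10^-4 mol
[MnO4^-]_dilute = 1.663 × 10^-4 / 0.02035 = 0.008174 mol/L
[MnO4^-]_original = 0.008174 × 100.0/4.883 = 0.1674 mol/L

0.1674 mol/L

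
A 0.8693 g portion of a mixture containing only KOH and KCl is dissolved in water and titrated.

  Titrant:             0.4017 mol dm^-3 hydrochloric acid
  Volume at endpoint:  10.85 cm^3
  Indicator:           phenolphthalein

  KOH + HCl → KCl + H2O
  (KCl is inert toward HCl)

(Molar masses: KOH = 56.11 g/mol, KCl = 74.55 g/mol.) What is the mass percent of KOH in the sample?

n(HCl) = 0.01085 × 0.4017 = 4.358 × 10^-3 mol
Let x = n(KOH), y = n(KCl).
Titrant: 1x = 4.358 × 10^-3;  mass: 56.11x + 74.55y = 0.8693
Solving, x = 4.358 × 10^-3 mol, y = 8.380 × 10^-3 mol
mass of KOH = 4.358 × 10^-3 × 56.11 = 0.2446 g
% KOH = 0.2446 / 0.8693 × 100 = 28.13 %

28.13 %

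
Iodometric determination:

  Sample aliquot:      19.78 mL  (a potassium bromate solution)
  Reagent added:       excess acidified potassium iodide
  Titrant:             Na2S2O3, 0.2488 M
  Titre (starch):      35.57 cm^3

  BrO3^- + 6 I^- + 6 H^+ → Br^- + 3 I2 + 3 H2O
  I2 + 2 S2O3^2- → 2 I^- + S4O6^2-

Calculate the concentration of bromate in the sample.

n(S2O3^2-) = 0.03557 × 0.2488 = 8.850 × 10^-3 mol
n(I2) = n(S2O3^2-)/2 = 4.425 × 10^-3 mol
From the 1:3 ratio, n(BrO3^-) in the aliquot = 1/3 × 4.425 × 10^-3 = 1.475 × 10^-3 mol
[BrO3^-] = 1.475 × 10^-3 / 0.01978 = 0.07457 mol/L

0.07457 M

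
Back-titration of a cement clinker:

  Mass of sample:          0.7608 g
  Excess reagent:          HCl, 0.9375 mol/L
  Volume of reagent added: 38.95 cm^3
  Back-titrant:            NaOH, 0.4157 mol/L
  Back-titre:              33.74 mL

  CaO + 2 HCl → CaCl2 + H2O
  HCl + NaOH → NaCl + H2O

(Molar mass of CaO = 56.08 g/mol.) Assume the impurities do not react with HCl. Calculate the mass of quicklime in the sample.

n(HCl) added = 0.03895 × 0.9375 = 0.03652 mol
n(NaOH) used in back-titration = 0.03374 × 0.4157 = 0.01403 mol
n(HCl) left over = 0.01403 mol (1:1 ratio)
n(HCl) consumed by analyte = 0.03652 − 0.01403 = 0.02249 mol
From the 1:2 ratio, n(CaO) = 1/2 × 0.02249 = 0.01124 mol
mass of CaO = 0.01124 × 56.08 = 0.6306 g

0.6306 g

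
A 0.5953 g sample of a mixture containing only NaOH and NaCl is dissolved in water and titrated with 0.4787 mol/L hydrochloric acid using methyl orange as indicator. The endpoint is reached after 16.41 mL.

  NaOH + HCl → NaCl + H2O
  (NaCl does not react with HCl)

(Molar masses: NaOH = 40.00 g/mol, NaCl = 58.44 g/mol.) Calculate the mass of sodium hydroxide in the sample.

n(HCl) = 0.01641 × 0.4787 = 7.855 × 10^-3 mol
Let x = n(NaOH), y = n(NaCl).
Titrant: 1x = 7.855 × 10^-3;  mass: 40.00x + 58.44y = 0.5953
Solving, x = 7.855 × 10^-3 mol, y = 4.810 × 10^-3 mol
mass of NaOH = 7.855 × 10^-3 × 40.00 = 0.3142 g

0.3142 g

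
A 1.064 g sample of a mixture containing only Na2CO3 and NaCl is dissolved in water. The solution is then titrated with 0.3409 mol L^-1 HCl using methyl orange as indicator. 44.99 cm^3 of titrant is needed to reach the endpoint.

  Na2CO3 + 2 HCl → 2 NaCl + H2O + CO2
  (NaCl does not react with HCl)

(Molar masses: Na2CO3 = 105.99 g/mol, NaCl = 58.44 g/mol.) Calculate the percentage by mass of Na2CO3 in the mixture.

n(HCl) = 0.04499 × 0.3409 = 0.01534 mol
Let x = n(Na2CO3), y = n(NaCl).
Titrant: 2x = 0.01534;  mass: 105.99x + 58.44y = 1.064
Solving, x = 7.669 × 10^-3 mol, y = 4.299 × 10^-3 mol
mass of Na2CO3 = 7.669 × 10^-3 × 105.99 = 0.8128 g
% Na2CO3 = 0.8128 / 1.064 × 100 = 76.39 %

76.39 %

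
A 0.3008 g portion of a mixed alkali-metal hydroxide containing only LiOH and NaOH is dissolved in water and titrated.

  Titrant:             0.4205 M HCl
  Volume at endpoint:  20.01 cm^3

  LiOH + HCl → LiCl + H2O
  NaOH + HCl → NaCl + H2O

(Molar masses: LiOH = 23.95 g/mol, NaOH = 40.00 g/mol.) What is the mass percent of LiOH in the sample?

n(HCl) = 0.02001 × 0.4205 = 8.414 × 10^-3 mol
Let x = n(LiOH), y = n(NaOH).
Titrant: 1x + 1y = 8.414 × 10^-3;  mass: 23.95x + 40.00y = 0.3008
Solving, x = 2.229 × 10^-3 mol, y = 6.186 × 10^-3 mol
mass of LiOH = 2.229 × 10^-3 × 23.95 = 0.05337 g
% LiOH = 0.05337 / 0.3008 × 100 = 17.74 %

17.74 %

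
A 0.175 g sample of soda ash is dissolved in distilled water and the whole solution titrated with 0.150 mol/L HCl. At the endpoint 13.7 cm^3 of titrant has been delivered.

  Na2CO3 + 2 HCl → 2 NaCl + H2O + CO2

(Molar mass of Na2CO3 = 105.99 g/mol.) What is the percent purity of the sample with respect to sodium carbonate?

62.2 %

n(HCl) = 0.0137 L × 0.150 mol/L = 2.05 × 10^-3 mol
From the 1:2 ratio, n(Na2CO3) = 1/2 × 2.05 × 10^-3 = 1.03 × 10^-3 mol
mass of Na2CO3 = 1.03 × 10^-3 × 105.99 g/mol = 0.109 g
% Na2CO3 = 0.109 / 0.175 × 100 = 62.2 %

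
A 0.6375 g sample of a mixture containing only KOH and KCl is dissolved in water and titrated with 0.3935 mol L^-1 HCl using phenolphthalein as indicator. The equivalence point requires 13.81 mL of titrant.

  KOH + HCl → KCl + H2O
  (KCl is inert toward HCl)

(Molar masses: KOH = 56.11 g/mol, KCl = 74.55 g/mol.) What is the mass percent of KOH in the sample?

n(HCl) = 0.01381 × 0.3935 = 5.434 × 10^-3 mol
Let x = n(KOH), y = n(KCl).
Titrant: 1x = 5.434 × 10^-3;  mass: 56.11x + 74.55y = 0.6375
Solving, x = 5.434 × 10^-3 mol, y = 4.461 × 10^-3 mol
mass of KOH = 5.434 × 10^-3 × 56.11 = 0.3049 g
% KOH = 0.3049 / 0.6375 × 100 = 47.83 %

47.83 %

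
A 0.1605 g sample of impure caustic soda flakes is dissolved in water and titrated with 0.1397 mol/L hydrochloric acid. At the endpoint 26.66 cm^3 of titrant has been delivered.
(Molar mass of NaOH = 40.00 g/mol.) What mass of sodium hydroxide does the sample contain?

NaOH + HCl → NaCl + H2O
n(HCl) = 0.02666 L × 0.1397 mol/L = 3.724 × 10^-3 mol
n(NaOH) = 3.724 × 10^-3 mol (1:1 ratio)
mass of NaOH = 3.724 × 10^-3 × 40.00 g/mol = 0.1490 g

0.1490 g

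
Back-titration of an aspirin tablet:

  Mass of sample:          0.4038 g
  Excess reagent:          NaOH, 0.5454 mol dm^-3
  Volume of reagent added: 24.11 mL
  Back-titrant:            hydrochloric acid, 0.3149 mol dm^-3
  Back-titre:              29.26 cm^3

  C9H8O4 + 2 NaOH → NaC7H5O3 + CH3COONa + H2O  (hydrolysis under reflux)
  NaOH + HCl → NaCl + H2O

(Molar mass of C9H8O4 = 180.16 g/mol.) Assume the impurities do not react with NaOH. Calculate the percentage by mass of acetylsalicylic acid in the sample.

n(NaOH) added = 0.02411 × 0.5454 = 0.01315 mol
n(HCl) used in back-titration = 0.02926 × 0.3149 = 9.214 × 10^-3 mol
n(NaOH) left over = 9.214 × 10^-3 mol (1:1 ratio)
n(NaOH) consumed by analyte = 0.01315 − 9.214 × 10^-3 = 3.936 × 10^-3 mol
From the 1:2 ratio, n(C9H8O4) = 1/2 × 3.936 × 10^-3 = 1.968 × 10^-3 mol
mass of C9H8O4 = 1.968 × 10^-3 × 180.16 = 0.3545 g
% C9H8O4 = 0.3545 / 0.4038 × 100 = 87.80 %

87.80 %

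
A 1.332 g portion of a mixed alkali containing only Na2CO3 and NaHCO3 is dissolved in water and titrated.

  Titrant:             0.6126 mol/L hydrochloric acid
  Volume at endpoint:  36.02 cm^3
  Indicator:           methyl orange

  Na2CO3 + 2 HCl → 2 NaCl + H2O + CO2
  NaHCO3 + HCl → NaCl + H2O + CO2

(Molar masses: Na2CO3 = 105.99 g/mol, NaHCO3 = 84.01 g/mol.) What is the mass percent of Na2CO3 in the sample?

66.93 %

n(HCl) = 0.03602 × 0.6126 = 0.02207 mol
Let x = n(Na2CO3), y = n(NaHCO3).
Titrant: 2x + 1y = 0.02207;  mass: 105.99x + 84.01y = 1.332
Solving, x = 8.411 × 10^-3 mol, y = 5.243 × 10^-3 mol
mass of Na2CO3 = 8.411 × 10^-3 × 105.99 = 0.8915 g
% Na2CO3 = 0.8915 / 1.332 × 100 = 66.93 %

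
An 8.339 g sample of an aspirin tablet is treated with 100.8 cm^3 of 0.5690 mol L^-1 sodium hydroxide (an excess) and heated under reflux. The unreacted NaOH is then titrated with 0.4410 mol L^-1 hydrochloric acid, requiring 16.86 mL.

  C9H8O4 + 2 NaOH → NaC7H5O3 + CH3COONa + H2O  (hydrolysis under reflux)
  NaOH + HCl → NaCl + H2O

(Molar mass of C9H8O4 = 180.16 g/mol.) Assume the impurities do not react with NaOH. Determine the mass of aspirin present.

n(NaOH) added = 0.1008 × 0.5690 = 0.05736 mol
n(HCl) used in back-titration = 0.01686 × 0.4410 = 7.435 × 10^-3 mol
n(NaOH) left over = 7.435 × 10^-3 mol (1:1 ratio)
n(NaOH) consumed by analyte = 0.05736 − 7.435 × 10^-3 = 0.04992 mol
From the 1:2 ratio, n(C9H8O4) = 1/2 × 0.04992 = 0.02496 mol
mass of C9H8O4 = 0.02496 × 180.16 = 4.497 g

4.497 g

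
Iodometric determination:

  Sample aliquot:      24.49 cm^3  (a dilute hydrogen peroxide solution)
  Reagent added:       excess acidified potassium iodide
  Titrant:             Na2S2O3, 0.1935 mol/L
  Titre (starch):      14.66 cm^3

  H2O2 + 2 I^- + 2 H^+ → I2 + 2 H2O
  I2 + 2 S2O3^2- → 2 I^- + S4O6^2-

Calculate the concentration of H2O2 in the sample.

0.05792 mol/L

n(S2O3^2-) = 0.01466 × 0.1935 = 2.837 × 10^-3 mol
n(I2) = n(S2O3^2-)/2 = 1.418 × 10^-3 mol
n(H2O2) in the aliquot = 1.418 × 10^-3 mol (1:1 ratio)
[H2O2] = 1.418 × 10^-3 / 0.02449 = 0.05792 mol/L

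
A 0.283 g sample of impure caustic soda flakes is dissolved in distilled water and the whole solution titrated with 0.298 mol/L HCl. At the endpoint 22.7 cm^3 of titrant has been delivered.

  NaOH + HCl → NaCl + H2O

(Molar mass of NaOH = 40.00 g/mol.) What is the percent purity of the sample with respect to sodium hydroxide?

95.6 %

n(HCl) = 0.0227 L × 0.298 mol/L = 6.76 × 10^-3 mol
n(NaOH) = 6.76 × 10^-3 mol (1:1 ratio)
mass of NaOH = 6.76 × 10^-3 × 40.00 g/mol = 0.271 g
% NaOH = 0.271 / 0.283 × 100 = 95.6 %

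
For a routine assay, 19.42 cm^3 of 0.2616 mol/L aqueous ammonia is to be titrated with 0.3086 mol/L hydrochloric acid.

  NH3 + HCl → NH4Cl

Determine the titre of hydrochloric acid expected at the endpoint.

n(NH3) = 0.01942 L × 0.2616 mol/L = 5.080 × 10^-3 mol
n(HCl) = 5.080 × 10^-3 mol (1:1 stoichiometry)
V(HCl) = 5.080 × 10^-3 mol / 0.3086 mol/L = 0.01646 L = 16.46 mL

16.46 mL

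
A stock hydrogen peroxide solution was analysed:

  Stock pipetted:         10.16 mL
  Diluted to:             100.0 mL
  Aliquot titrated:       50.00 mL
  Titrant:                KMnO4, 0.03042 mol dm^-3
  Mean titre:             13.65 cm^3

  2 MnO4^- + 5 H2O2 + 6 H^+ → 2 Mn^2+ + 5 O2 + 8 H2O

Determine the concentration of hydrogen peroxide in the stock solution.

n(KMnO4) = 0.01365 × 0.03042 = 4.152 × 10^-4 mol
From the 5:2 ratio, n(H2O2) in the aliquot = 5/2 × 4.152 × 10^-4 = 1.038 × 10^-3 mol
[H2O2]_dilute = 1.038 × 10^-3 / 0.05000 = 0.02076 mol/L
Dilution factor = 100.0 / 10.16 = 9.843
[H2O2]_stock = 0.02076 × 9.843 = 0.2043 mol/L

0.2043 mol/L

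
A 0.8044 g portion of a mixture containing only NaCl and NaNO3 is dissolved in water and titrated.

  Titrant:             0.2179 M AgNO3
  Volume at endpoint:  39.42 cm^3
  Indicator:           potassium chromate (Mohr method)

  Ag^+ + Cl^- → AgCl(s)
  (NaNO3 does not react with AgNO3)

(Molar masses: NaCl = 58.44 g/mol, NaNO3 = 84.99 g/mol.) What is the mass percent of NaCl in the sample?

n(AgNO3) = 0.03942 × 0.2179 = 8.590 × 10^-3 mol
Let x = n(NaCl), y = n(NaNO3).
Titrant: 1x = 8.590 × 10^-3;  mass: 58.44x + 84.99y = 0.8044
Solving, x = 8.590 × 10^-3 mol, y = 3.558 × 10^-3 mol
mass of NaCl = 8.590 × 10^-3 × 58.44 = 0.5020 g
% NaCl = 0.5020 / 0.8044 × 100 = 62.40 %

62.40 %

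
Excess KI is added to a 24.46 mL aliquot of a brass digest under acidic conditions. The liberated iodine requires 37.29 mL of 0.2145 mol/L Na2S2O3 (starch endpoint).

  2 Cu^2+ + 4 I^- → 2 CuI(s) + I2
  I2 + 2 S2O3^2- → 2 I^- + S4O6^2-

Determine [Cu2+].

n(S2O3^2-) = 0.03729 × 0.2145 = 7.999 × 10^-3 mol
n(I2) = n(S2O3^2-)/2 = 3.999 × 10^-3 mol
From the 2:1 ratio, n(Cu2+) in the aliquot = 2/1 × 3.999 × 10^-3 = 7.999 × 10^-3 mol
[Cu2+] = 7.999 × 10^-3 / 0.02446 = 0.3270 mol/L

0.3270 mol/L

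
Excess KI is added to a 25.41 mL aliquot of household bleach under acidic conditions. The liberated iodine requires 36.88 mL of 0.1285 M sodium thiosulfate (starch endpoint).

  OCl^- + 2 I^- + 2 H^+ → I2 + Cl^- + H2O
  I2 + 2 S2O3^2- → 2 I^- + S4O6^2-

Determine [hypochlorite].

0.09325 M

n(S2O3^2-) = 0.03688 × 0.1285 = 4.739 × 10^-3 mol
n(I2) = n(S2O3^2-)/2 = 2.370 × 10^-3 mol
n(OCl^-) in the aliquot = 2.370 × 10^-3 mol (1:1 ratio)
[OCl^-] = 2.370 × 10^-3 / 0.02541 = 0.09325 mol/L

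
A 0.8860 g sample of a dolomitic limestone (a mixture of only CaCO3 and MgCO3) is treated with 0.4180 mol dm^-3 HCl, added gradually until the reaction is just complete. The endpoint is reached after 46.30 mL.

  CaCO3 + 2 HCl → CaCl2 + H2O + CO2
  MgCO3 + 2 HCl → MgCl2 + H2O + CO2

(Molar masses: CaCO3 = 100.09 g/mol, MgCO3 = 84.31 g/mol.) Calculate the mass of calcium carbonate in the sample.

0.4450 g

n(HCl) = 0.04630 × 0.4180 = 0.01935 mol
Let x = n(CaCO3), y = n(MgCO3).
Titrant: 2x + 2y = 0.01935;  mass: 100.09x + 84.31y = 0.8860
Solving, x = 4.446 × 10^-3 mol, y = 5.231 × 10^-3 mol
mass of CaCO3 = 4.446 × 10^-3 × 100.09 = 0.4450 g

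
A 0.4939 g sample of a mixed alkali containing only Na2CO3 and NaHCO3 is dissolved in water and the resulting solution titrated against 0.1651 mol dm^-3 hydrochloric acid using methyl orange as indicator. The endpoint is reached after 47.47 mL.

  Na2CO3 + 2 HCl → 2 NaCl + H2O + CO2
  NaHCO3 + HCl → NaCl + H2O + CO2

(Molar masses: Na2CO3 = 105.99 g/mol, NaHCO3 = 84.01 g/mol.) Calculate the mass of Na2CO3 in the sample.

0.2811 g

n(HCl) = 0.04747 × 0.1651 = 7.837 × 10^-3 mol
Let x = n(Na2CO3), y = n(NaHCO3).
Titrant: 2x + 1y = 7.837 × 10^-3;  mass: 105.99x + 84.01y = 0.4939
Solving, x = 2.652 × 10^-3 mol, y = 2.533 × 10^-3 mol
mass of Na2CO3 = 2.652 × 10^-3 × 105.99 = 0.2811 g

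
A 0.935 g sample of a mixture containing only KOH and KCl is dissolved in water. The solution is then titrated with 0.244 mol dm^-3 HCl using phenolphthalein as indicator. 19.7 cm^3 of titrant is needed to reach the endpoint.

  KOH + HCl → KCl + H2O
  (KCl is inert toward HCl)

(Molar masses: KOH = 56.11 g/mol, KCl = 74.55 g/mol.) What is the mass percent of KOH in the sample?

28.8 %

n(HCl) = 0.0197 × 0.244 = 4.81 × 10^-3 mol
Let x = n(KOH), y = n(KCl).
Titrant: 1x = 4.81 × 10^-3;  mass: 56.11x + 74.55y = 0.935
Solving, x = 4.81 × 10^-3 mol, y = 8.92 × 10^-3 mol
mass of KOH = 4.81 × 10^-3 × 56.11 = 0.270 g
% KOH = 0.270 / 0.935 × 100 = 28.8 %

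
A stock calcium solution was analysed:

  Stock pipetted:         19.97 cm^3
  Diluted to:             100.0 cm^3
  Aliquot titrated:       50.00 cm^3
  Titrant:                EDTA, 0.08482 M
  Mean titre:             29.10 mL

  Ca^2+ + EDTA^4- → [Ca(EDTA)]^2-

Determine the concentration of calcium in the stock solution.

n(EDTA) = 0.02910 × 0.08482 = 2.468 × 10^-3 mol
n(Ca2+) in the aliquot = 2.468 × 10^-3 mol (1:1 ratio)
[Ca2+]_dilute = 2.468 × 10^-3 / 0.05000 = 0.04937 mol/L
Dilution factor = 100.0 / 19.97 = 5.008
[Ca2+]_stock = 0.04937 × 5.008 = 0.2472 mol/L

0.2472 M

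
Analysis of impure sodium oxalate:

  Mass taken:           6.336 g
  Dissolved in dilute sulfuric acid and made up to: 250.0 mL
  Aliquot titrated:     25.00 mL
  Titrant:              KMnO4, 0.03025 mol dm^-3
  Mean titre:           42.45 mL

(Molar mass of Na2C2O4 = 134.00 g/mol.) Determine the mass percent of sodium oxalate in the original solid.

2 MnO4^- + 5 C2O4^2- + 16 H^+ → 2 Mn^2+ + 10 CO2 + 8 H2O
n(KMnO4) per titration = 0.04245 × 0.03025 = 1.284 × 10^-3 mol
From the 5:2 ratio, n(Na2C2O4) in each aliquot = 5/2 × 1.284 × 10^-3 = 3.210 × 10^-3 mol
n(Na2C2O4) in the whole flask = 3.210 × 10^-3 × 250.0/25.00 = 0.03210 mol
mass of Na2C2O4 = 0.03210 × 134.00 = 4.302 g
% Na2C2O4 = 4.302 / 6.336 × 100 = 67.89 %

67.89 %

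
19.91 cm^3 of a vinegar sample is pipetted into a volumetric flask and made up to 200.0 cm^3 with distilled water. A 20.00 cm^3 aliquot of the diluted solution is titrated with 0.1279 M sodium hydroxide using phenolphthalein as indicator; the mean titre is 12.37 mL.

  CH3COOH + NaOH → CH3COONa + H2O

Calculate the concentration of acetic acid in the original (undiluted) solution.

n(NaOH) = 0.01237 × 0.1279 = 1.582 × 10^-3 mol
n(CH3COOH) in the aliquot = 1.582 × 10^-3 mol (1:1 ratio)
[CH3COOH]_dilute = 1.582 × 10^-3 / 0.02000 = 0.07911 mol/L
Dilution factor = 200.0 / 19.91 = 10.05
[CH3COOH]_stock = 0.07911 × 10.05 = 0.7946 mol/L

0.7946 M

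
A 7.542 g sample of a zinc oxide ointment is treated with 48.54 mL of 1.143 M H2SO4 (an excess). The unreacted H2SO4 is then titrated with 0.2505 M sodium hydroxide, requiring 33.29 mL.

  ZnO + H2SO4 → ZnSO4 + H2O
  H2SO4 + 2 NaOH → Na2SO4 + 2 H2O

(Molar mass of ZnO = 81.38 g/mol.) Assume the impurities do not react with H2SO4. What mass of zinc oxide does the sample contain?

n(H2SO4) added = 0.04854 × 1.143 = 0.05548 mol
n(NaOH) used in back-titration = 0.03329 × 0.2505 = 8.339 × 10^-3 mol
From the 1:2 ratio, n(H2SO4) left over = 1/2 × 8.339 × 10^-3 = 4.170 × 10^-3 mol
n(H2SO4) consumed by analyte = 0.05548 − 4.170 × 10^-3 = 0.05131 mol
n(ZnO) = 0.05131 mol (1:1 ratio)
mass of ZnO = 0.05131 × 81.38 = 4.176 g

4.176 g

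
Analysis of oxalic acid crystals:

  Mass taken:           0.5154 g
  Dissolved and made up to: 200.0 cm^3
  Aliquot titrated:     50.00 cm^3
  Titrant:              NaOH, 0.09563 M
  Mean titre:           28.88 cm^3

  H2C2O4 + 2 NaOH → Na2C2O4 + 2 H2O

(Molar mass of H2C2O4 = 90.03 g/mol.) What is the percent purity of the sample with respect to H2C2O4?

n(NaOH) per titration = 0.02888 × 0.09563 = 2.762 × 10^-3 mol
From the 1:2 ratio, n(H2C2O4) in each aliquot = 1/2 × 2.762 × 10^-3 = 1.381 × 10^-3 mol
n(H2C2O4) in the whole flask = 1.381 × 10^-3 × 200.0/50.00 = 5.524 × 10^-3 mol
mass of H2C2O4 = 5.524 × 10^-3 × 90.03 = 0.4973 g
% H2C2O4 = 0.4973 / 0.5154 × 100 = 96.49 %

96.49 %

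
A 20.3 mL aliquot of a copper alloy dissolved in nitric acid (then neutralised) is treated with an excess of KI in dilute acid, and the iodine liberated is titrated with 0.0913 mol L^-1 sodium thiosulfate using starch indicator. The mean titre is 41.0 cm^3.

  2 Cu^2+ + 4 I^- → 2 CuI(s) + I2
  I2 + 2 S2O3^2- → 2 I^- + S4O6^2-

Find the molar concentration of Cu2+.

0.184 mol/L

n(S2O3^2-) = 0.0410 × 0.0913 = 3.74 × 10^-3 mol
n(I2) = n(S2O3^2-)/2 = 1.87 × 10^-3 mol
From the 2:1 ratio, n(Cu2+) in the aliquot = 2/1 × 1.87 × 10^-3 = 3.74 × 10^-3 mol
[Cu2+] = 3.74 × 10^-3 / 0.0203 = 0.184 mol/L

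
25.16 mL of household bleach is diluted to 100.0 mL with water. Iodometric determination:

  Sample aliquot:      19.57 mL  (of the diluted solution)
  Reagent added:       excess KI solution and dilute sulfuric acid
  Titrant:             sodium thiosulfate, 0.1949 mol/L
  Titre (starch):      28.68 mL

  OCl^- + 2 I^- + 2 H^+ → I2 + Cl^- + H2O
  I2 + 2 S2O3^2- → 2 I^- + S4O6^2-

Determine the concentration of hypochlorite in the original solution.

n(S2O3^2-) = 0.02868 × 0.1949 = 5.590 × 10^-3 mol
n(I2) = n(S2O3^2-)/2 = 2.795 × 10^-3 mol
n(OCl^-) in the aliquot = 2.795 × 10^-3 mol (1:1 ratio)
[OCl^-]_dilute = 2.795 × 10^-3 / 0.01957 = 0.1428 mol/L
[OCl^-]_original = 0.1428 × 100.0/25.16 = 0.5676 mol/L

0.5676 mol/L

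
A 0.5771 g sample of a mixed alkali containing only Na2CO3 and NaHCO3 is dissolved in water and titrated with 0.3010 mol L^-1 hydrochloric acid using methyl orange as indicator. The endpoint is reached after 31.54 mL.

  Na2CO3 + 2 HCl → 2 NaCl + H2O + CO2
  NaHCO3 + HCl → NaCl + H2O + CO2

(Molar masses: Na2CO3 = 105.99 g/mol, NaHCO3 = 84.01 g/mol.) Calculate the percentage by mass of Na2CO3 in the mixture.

65.27 %

n(HCl) = 0.03154 × 0.3010 = 9.494 × 10^-3 mol
Let x = n(Na2CO3), y = n(NaHCO3).
Titrant: 2x + 1y = 9.494 × 10^-3;  mass: 105.99x + 84.01y = 0.5771
Solving, x = 3.554 × 10^-3 mol, y = 2.386 × 10^-3 mol
mass of Na2CO3 = 3.554 × 10^-3 × 105.99 = 0.3767 g
% Na2CO3 = 0.3767 / 0.5771 × 100 = 65.27 %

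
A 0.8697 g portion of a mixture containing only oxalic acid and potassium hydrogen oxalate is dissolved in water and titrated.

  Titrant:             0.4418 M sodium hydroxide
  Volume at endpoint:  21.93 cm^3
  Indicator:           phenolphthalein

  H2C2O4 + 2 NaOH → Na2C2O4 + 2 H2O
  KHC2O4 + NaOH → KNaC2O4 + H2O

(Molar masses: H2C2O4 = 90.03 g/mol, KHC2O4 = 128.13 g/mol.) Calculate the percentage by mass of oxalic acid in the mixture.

23.15 %

n(NaOH) = 0.02193 × 0.4418 = 9.689 × 10^-3 mol
Let x = n(H2C2O4), y = n(KHC2O4).
Titrant: 2x + 1y = 9.689 × 10^-3;  mass: 90.03x + 128.13y = 0.8697
Solving, x = 2.236 × 10^-3 mol, y = 5.216 × 10^-3 mol
mass of H2C2O4 = 2.236 × 10^-3 × 90.03 = 0.2013 g
% H2C2O4 = 0.2013 / 0.8697 × 100 = 23.15 %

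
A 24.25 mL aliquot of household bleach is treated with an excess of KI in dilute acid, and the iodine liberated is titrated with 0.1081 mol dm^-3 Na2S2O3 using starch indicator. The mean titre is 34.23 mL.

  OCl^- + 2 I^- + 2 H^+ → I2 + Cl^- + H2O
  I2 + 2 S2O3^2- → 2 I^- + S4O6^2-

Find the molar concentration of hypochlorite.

n(S2O3^2-) = 0.03423 × 0.1081 = 3.700 × 10^-3 mol
n(I2) = n(S2O3^2-)/2 = 1.850 × 10^-3 mol
n(OCl^-) in the aliquot = 1.850 × 10^-3 mol (1:1 ratio)
[OCl^-] = 1.850 × 10^-3 / 0.02425 = 0.07629 mol/L

0.07629 mol/L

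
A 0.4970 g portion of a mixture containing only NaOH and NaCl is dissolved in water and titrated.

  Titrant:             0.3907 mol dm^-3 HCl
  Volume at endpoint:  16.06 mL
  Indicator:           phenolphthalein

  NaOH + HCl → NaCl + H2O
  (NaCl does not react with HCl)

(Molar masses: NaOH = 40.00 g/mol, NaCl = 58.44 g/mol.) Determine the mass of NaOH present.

0.2510 g

n(HCl) = 0.01606 × 0.3907 = 6.275 × 10^-3 mol
Let x = n(NaOH), y = n(NaCl).
Titrant: 1x = 6.275 × 10^-3;  mass: 40.00x + 58.44y = 0.4970
Solving, x = 6.275 × 10^-3 mol, y = 4.210 × 10^-3 mol
mass of NaOH = 6.275 × 10^-3 × 40.00 = 0.2510 g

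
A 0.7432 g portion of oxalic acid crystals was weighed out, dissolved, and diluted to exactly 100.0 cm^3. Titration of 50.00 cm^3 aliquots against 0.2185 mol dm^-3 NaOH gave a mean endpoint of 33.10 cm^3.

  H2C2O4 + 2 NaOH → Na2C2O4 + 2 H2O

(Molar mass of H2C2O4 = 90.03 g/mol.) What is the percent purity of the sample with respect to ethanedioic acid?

87.61 %

n(NaOH) per titration = 0.03310 × 0.2185 = 7.232 × 10^-3 mol
From the 1:2 ratio, n(H2C2O4) in each aliquot = 1/2 × 7.232 × 10^-3 = 3.616 × 10^-3 mol
n(H2C2O4) in the whole flask = 3.616 × 10^-3 × 100.0/50.00 = 7.232 × 10^-3 mol
mass of H2C2O4 = 7.232 × 10^-3 × 90.03 = 0.6511 g
% H2C2O4 = 0.6511 / 0.7432 × 100 = 87.61 %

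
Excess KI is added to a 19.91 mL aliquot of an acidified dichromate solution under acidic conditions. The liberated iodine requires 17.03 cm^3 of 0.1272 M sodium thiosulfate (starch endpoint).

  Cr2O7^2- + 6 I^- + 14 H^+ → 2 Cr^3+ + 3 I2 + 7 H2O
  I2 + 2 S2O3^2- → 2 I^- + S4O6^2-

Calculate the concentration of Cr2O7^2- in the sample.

n(S2O3^2-) = 0.01703 × 0.1272 = 2.166 × 10^-3 mol
n(I2) = n(S2O3^2-)/2 = 1.083 × 10^-3 mol
From the 1:3 ratio, n(Cr2O7^2-) in the aliquot = 1/3 × 1.083 × 10^-3 = 3.610 × 10^-4 mol
[Cr2O7^2-] = 3.610 × 10^-4 / 0.01991 = 0.01813 mol/L

0.01813 M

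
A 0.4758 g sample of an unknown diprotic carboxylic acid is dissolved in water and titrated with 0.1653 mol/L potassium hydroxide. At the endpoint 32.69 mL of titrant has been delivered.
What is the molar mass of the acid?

176.1 g/mol

n(KOH) = 0.03269 L × 0.1653 mol/L = 5.404 × 10^-3 mol
From the 1:2 ratio, n(H2A) = 1/2 × 5.404 × 10^-3 = 2.702 × 10^-3 mol
M = m / n = 0.4758 g / 2.702 × 10^-3 mol = 176.1 g/mol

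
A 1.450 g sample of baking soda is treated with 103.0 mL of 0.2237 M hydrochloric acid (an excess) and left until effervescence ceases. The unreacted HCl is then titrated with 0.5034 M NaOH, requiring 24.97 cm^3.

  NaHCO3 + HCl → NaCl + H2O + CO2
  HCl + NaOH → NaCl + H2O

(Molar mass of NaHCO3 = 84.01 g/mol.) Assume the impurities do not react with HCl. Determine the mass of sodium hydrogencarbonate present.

n(HCl) added = 0.1030 × 0.2237 = 0.02304 mol
n(NaOH) used in back-titration = 0.02497 × 0.5034 = 0.01257 mol
n(HCl) left over = 0.01257 mol (1:1 ratio)
n(HCl) consumed by analyte = 0.02304 − 0.01257 = 0.01047 mol
n(NaHCO3) = 0.01047 mol (1:1 ratio)
mass of NaHCO3 = 0.01047 × 84.01 = 0.8797 g

0.8797 g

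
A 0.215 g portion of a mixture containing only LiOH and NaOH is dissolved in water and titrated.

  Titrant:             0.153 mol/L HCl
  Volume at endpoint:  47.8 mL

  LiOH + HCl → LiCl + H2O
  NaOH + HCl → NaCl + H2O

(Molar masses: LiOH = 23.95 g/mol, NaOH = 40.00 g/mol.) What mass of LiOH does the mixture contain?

n(HCl) = 0.0478 × 0.153 = 7.31 × 10^-3 mol
Let x = n(LiOH), y = n(NaOH).
Titrant: 1x + 1y = 7.31 × 10^-3;  mass: 23.95x + 40.00y = 0.215
Solving, x = 4.83 × 10^-3 mol, y = 2.48 × 10^-3 mol
mass of LiOH = 4.83 × 10^-3 × 23.95 = 0.116 g

0.116 g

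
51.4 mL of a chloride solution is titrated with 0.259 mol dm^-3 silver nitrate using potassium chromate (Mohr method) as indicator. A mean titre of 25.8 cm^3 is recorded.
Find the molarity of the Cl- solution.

Ag^+ + Cl^- → AgCl(s)
n(AgNO3) = 0.0258 L × 0.259 mol/L = 6.68 × 10^-3 mol
n(Cl-) = 6.68 × 10^-3 mol (1:1 mole ratio)
[Cl-] = 6.68 × 10^-3 mol / 0.0514 L = 0.130 mol/L

0.130 mol/L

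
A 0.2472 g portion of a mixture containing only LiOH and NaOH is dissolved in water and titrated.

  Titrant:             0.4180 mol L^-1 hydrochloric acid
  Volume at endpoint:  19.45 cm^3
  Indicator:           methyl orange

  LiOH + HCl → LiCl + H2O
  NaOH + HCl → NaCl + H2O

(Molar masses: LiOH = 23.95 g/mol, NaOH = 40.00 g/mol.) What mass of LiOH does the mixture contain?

n(HCl) = 0.01945 × 0.4180 = 8.130 × 10^-3 mol
Let x = n(LiOH), y = n(NaOH).
Titrant: 1x + 1y = 8.130 × 10^-3;  mass: 23.95x + 40.00y = 0.2472
Solving, x = 4.860 × 10^-3 mol, y = 3.270 × 10^-3 mol
mass of LiOH = 4.860 × 10^-3 × 23.95 = 0.1164 g

0.1164 g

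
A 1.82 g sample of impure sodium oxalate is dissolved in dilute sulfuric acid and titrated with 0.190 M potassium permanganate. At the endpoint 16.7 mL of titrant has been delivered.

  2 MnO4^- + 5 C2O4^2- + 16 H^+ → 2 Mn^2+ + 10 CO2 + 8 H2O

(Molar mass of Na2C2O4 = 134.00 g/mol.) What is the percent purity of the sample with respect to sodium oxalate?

58.4 %

n(KMnO4) = 0.0167 L × 0.190 mol/L = 3.17 × 10^-3 mol
From the 5:2 ratio, n(Na2C2O4) = 5/2 × 3.17 × 10^-3 = 7.93 × 10^-3 mol
mass of Na2C2O4 = 7.93 × 10^-3 × 134.00 g/mol = 1.06 g
% Na2C2O4 = 1.06 / 1.82 × 100 = 58.4 %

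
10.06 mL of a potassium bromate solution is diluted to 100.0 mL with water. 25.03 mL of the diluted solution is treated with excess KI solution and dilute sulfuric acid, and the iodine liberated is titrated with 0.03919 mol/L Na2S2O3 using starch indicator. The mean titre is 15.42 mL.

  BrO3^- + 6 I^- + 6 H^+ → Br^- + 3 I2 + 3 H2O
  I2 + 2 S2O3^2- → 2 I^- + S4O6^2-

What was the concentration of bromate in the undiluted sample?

0.04000 mol/L

n(S2O3^2-) = 0.01542 × 0.03919 = 6.043 × 10^-4 mol
n(I2) = n(S2O3^2-)/2 = 3.022 × 10^-4 mol
From the 1:3 ratio, n(BrO3^-) in the aliquot = 1/3 × 3.022 × 10^-4 = 1.007 × 10^-4 mol
[BrO3^-]_dilute = 1.007 × 10^-4 / 0.02503 = 0.004024 mol/L
[BrO3^-]_original = 0.004024 × 100.0/10.06 = 0.04000 mol/L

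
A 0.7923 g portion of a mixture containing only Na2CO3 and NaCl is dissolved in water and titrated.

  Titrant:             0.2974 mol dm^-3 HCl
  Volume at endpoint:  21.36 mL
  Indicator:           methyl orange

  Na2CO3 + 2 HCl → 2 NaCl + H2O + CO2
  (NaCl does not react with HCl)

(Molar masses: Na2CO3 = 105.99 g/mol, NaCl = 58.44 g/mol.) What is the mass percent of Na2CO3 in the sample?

n(HCl) = 0.02136 × 0.2974 = 6.352 × 10^-3 mol
Let x = n(Na2CO3), y = n(NaCl).
Titrant: 2x = 6.352 × 10^-3;  mass: 105.99x + 58.44y = 0.7923
Solving, x = 3.176 × 10^-3 mol, y = 7.797 × 10^-3 mol
mass of Na2CO3 = 3.176 × 10^-3 × 105.99 = 0.3366 g
% Na2CO3 = 0.3366 / 0.7923 × 100 = 42.49 %

42.49 %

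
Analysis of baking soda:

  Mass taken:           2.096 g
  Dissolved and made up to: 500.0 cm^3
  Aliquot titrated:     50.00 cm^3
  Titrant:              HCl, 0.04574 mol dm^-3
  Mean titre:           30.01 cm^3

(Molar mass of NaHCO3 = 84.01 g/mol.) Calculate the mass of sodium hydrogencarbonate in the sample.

1.153 g

NaHCO3 + HCl → NaCl + H2O + CO2
n(HCl) per titration = 0.03001 × 0.04574 = 1.373 × 10^-3 mol
n(NaHCO3) in each aliquot = 1.373 × 10^-3 mol (1:1 ratio)
n(NaHCO3) in the whole flask = 1.373 × 10^-3 × 500.0/50.00 = 0.01373 mol
mass of NaHCO3 = 0.01373 × 84.01 = 1.153 g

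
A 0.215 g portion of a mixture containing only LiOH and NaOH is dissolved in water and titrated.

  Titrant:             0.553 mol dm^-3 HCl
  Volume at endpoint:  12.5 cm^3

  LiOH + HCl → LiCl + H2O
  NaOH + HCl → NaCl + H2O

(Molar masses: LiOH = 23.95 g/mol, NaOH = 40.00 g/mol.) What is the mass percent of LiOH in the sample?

42.7 %

n(HCl) = 0.0125 × 0.553 = 6.91 × 10^-3 mol
Let x = n(LiOH), y = n(NaOH).
Titrant: 1x + 1y = 6.91 × 10^-3;  mass: 23.95x + 40.00y = 0.215
Solving, x = 3.83 × 10^-3 mol, y = 3.08 × 10^-3 mol
mass of LiOH = 3.83 × 10^-3 × 23.95 = 0.0918 g
% LiOH = 0.0918 / 0.215 × 100 = 42.7 %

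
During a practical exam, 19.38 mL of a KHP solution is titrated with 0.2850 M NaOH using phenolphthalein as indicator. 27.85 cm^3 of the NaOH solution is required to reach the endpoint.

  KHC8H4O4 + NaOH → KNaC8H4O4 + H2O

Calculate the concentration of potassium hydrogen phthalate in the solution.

n(NaOH) = 0.02785 L × 0.2850 mol/L = 7.937 × 10^-3 mol
n(KHC8H4O4) = 7.937 × 10^-3 mol (1:1 mole ratio)
[KHC8H4O4] = 7.937 × 10^-3 mol / 0.01938 L = 0.4096 mol/L

0.4096 M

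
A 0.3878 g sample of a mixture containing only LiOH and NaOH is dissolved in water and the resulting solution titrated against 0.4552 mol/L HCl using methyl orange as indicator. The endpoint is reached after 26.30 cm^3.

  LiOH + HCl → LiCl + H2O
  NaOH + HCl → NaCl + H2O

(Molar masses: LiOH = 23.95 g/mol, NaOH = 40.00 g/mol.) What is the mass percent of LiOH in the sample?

n(HCl) = 0.02630 × 0.4552 = 0.01197 mol
Let x = n(LiOH), y = n(NaOH).
Titrant: 1x + 1y = 0.01197;  mass: 23.95x + 40.00y = 0.3878
Solving, x = 5.674 × 10^-3 mol, y = 6.298 × 10^-3 mol
mass of LiOH = 5.674 × 10^-3 × 23.95 = 0.1359 g
% LiOH = 0.1359 / 0.3878 × 100 = 35.04 %

35.04 %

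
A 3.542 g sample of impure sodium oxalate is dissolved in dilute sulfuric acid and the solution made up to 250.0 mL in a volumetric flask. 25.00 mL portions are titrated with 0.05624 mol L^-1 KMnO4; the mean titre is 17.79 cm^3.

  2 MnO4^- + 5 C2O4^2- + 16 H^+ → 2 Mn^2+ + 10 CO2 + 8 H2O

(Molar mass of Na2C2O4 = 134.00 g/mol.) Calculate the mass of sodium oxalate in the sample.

n(KMnO4) per titration = 0.01779 × 0.05624 = 1.001 × 10^-3 mol
From the 5:2 ratio, n(Na2C2O4) in each aliquot = 5/2 × 1.001 × 10^-3 = 2.501 × 10^-3 mol
n(Na2C2O4) in the whole flask = 2.501 × 10^-3 × 250.0/25.00 = 0.02501 mol
mass of Na2C2O4 = 0.02501 × 134.00 = 3.352 g

3.352 g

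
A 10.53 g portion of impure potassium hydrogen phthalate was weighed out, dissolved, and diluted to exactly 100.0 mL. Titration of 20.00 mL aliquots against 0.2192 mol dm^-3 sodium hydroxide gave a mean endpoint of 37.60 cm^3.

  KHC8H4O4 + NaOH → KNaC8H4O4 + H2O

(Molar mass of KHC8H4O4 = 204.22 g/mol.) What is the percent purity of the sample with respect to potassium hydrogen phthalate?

n(NaOH) per titration = 0.03760 × 0.2192 = 8.242 × 10^-3 mol
n(KHC8H4O4) in each aliquot = 8.242 × 10^-3 mol (1:1 ratio)
n(KHC8H4O4) in the whole flask = 8.242 × 10^-3 × 100.0/20.00 = 0.04121 mol
mass of KHC8H4O4 = 0.04121 × 204.22 = 8.416 g
% KHC8H4O4 = 8.416 / 10.53 × 100 = 79.92 %

79.92 %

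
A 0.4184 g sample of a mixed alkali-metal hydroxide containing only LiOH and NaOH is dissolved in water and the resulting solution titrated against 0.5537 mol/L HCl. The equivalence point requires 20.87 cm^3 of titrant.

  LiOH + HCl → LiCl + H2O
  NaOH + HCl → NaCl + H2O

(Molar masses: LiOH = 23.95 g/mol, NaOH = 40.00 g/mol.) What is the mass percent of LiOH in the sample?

15.63 %

n(HCl) = 0.02087 × 0.5537 = 0.01156 mol
Let x = n(LiOH), y = n(NaOH).
Titrant: 1x + 1y = 0.01156;  mass: 23.95x + 40.00y = 0.4184
Solving, x = 2.731 × 10^-3 mol, y = 8.825 × 10^-3 mol
mass of LiOH = 2.731 × 10^-3 × 23.95 = 0.06540 g
% LiOH = 0.06540 / 0.4184 × 100 = 15.63 %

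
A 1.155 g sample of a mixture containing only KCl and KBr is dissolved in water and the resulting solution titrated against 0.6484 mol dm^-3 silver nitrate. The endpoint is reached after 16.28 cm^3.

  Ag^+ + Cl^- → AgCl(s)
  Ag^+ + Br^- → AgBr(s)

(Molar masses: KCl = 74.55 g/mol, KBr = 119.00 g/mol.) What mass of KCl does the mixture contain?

n(AgNO3) = 0.01628 × 0.6484 = 0.01056 mol
Let x = n(KCl), y = n(KBr).
Titrant: 1x + 1y = 0.01056;  mass: 74.55x + 119.00y = 1.155
Solving, x = 2.276 × 10^-3 mol, y = 8.280 × 10^-3 mol
mass of KCl = 2.276 × 10^-3 × 74.55 = 0.1697 g

0.1697 g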